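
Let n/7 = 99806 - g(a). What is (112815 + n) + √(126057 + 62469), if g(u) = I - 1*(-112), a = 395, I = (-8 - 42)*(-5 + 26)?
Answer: 818023 + √188526 ≈ 8.1846e+5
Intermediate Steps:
I = -1050 (I = -50*21 = -1050)
g(u) = -938 (g(u) = -1050 - 1*(-112) = -1050 + 112 = -938)
n = 705208 (n = 7*(99806 - 1*(-938)) = 7*(99806 + 938) = 7*100744 = 705208)
(112815 + n) + √(126057 + 62469) = (112815 + 705208) + √(126057 + 62469) = 818023 + √188526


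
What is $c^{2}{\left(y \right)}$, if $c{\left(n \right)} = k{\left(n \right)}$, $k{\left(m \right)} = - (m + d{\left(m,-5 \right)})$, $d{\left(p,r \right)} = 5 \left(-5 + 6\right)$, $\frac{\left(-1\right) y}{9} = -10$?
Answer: $9025$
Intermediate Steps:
$y = 90$ ($y = \left(-9\right) \left(-10\right) = 90$)
$d{\left(p,r \right)} = 5$ ($d{\left(p,r \right)} = 5 \cdot 1 = 5$)
$k{\left(m \right)} = -5 - m$ ($k{\left(m \right)} = - (m + 5) = - (5 + m) = -5 - m$)
$c{\left(n \right)} = -5 - n$
$c^{2}{\left(y \right)} = \left(-5 - 90\right)^{2} = \left(-95\right)^{2} = 9025$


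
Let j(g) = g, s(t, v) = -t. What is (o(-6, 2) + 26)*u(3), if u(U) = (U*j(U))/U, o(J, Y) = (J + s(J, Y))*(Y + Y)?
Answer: 78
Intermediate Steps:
o(J, Y) = 0 (o(J, Y) = (J - J)*(Y + Y) = 0*(2*Y) = 0)
u(U) = U (u(U) = (U*U)/U = U**2/U = U)
(o(-6, 2) + 26)*u(3) = (0 + 26)*3 = 26*3 = 78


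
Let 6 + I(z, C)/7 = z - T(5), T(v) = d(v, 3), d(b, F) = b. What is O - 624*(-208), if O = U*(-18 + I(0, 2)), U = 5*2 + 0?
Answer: 128842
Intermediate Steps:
T(v) = v
U = 10 (U = 10 + 0 = 10)
I(z, C) = -77 + 7*z (I(z, C) = -42 + 7*(z - 1*5) = -42 + 7*(z - 5) = -42 + 7*(-5 + z) = -42 + (-35 + 7*z) = -77 + 7*z)
O = -950 (O = 10*(-18 + (-77 + 7*0)) = 10*(-18 + (-77 + 0)) = 10*(-18 - 77) = 10*(-95) = -950)
O - 624*(-208) = -950 - 624*(-208) = -950 + 129792 = 128842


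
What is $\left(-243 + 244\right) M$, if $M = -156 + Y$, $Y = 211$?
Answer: $55$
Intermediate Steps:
$M = 55$ ($M = -156 + 211 = 55$)
$\left(-243 + 244\right) M = \left(-243 + 244\right) 55 = 1 \cdot 55 = 55$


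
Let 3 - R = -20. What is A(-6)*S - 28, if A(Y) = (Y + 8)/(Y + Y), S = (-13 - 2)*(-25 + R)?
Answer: -33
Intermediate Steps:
R = 23 (R = 3 - 1*(-20) = 3 + 20 = 23)
S = 30 (S = (-13 - 2)*(-25 + 23) = -15*(-2) = 30)
A(Y) = (8 + Y)/(2*Y) (A(Y) = (8 + Y)/((2*Y)) = (8 + Y)*(1/(2*Y)) = (8 + Y)/(2*Y))
A(-6)*S - 28 = ((½)*(8 - 6)/(-6))*30 - 28 = ((½)*(-⅙)*2)*30 - 28 = -⅙*30 - 28 = -5 - 28 = -33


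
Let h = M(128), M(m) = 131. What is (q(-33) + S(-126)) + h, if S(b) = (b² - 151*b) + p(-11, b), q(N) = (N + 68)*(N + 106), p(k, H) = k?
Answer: 37577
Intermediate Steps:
h = 131
q(N) = (68 + N)*(106 + N)
S(b) = -11 + b² - 151*b (S(b) = (b² - 151*b) - 11 = -11 + b² - 151*b)
(q(-33) + S(-126)) + h = ((7208 + (-33)² + 174*(-33)) + (-11 + (-126)² - 151*(-126))) + 131 = ((7208 + 1089 - 5742) + (-11 + 15876 + 19026)) + 131 = (2555 + 34891) + 131 = 37446 + 131 = 37577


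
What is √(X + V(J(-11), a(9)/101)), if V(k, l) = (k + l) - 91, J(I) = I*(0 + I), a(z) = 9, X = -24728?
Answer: I*√251943389/101 ≈ 157.16*I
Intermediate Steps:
J(I) = I² (J(I) = I*I = I²)
V(k, l) = -91 + k + l
√(X + V(J(-11), a(9)/101)) = √(-24728 + (-91 + (-11)² + 9/101)) = √(-24728 + (-91 + 121 + 9*(1/101))) = √(-24728 + (-91 + 121 + 9/101)) = √(-24728 + 3039/101) = √(-2494489/101) = I*√251943389/101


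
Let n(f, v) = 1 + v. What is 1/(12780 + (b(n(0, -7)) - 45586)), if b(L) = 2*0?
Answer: -1/32806 ≈ -3.0482e-5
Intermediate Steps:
b(L) = 0
1/(12780 + (b(n(0, -7)) - 45586)) = 1/(12780 + (0 - 45586)) = 1/(12780 - 45586) = 1/(-32806) = -1/32806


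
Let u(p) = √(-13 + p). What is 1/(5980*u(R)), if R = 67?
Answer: √6/107640 ≈ 2.2756e-5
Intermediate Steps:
1/(5980*u(R)) = 1/(5980*(√(-13 + 67))) = 1/(5980*(√54)) = 1/(5980*((3*√6))) = (√6/18)/5980 = √6/107640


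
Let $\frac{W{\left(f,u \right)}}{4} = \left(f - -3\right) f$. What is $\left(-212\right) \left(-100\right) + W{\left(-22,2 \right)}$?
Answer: $22872$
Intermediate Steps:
$W{\left(f,u \right)} = 4 f \left(3 + f\right)$ ($W{\left(f,u \right)} = 4 \left(f - -3\right) f = 4 \left(f + 3\right) f = 4 \left(3 + f\right) f = 4 f \left(3 + f\right)$)
$\left(-212\right) \left(-100\right) + W{\left(-22,2 \right)} = \left(-212\right) \left(-100\right) + 4 \left(-22\right) \left(3 - 22\right) = 21200 + 4 \left(-22\right) \left(-19\right) = 21200 + 1672 = 22872$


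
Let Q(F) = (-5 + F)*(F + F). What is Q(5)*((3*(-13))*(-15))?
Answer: 0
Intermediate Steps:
Q(F) = 2*F*(-5 + F) (Q(F) = (-5 + F)*(2*F) = 2*F*(-5 + F))
Q(5)*((3*(-13))*(-15)) = (2*5*(-5 + 5))*((3*(-13))*(-15)) = (2*5*0)*(-39*(-15)) = 0*585 = 0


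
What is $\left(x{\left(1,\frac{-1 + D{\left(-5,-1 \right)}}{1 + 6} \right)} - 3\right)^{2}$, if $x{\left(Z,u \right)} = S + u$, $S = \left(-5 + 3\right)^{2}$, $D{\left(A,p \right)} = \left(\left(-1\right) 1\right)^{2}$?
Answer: $1$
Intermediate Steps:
$D{\left(A,p \right)} = 1$ ($D{\left(A,p \right)} = \left(-1\right)^{2} = 1$)
$S = 4$ ($S = \left(-2\right)^{2} = 4$)
$x{\left(Z,u \right)} = 4 + u$
$\left(x{\left(1,\frac{-1 + D{\left(-5,-1 \right)}}{1 + 6} \right)} - 3\right)^{2} = \left(\left(4 + \frac{-1 + 1}{1 + 6}\right) - 3\right)^{2} = \left(\left(4 + \frac{0}{7}\right) - 3\right)^{2} = \left(\left(4 + 0 \cdot \frac{1}{7}\right) - 3\right)^{2} = \left(\left(4 + 0\right) - 3\right)^{2} = \left(4 - 3\right)^{2} = 1^{2} = 1$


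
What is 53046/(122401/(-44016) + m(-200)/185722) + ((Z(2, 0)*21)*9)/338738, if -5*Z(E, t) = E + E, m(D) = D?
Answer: -183611766128089534578/9629204233733545 ≈ -19068.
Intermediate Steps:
Z(E, t) = -2*E/5 (Z(E, t) = -(E + E)/5 = -2*E/5)
53046/(122401/(-44016) + m(-200)/185722) + ((Z(2, 0)*21)*9)/338738 = 53046/(122401/(-44016) - 200/185722) + ((-2/5*2*21)*9)/338738 = 53046/(122401*(-1/44016) - 200*1/185722) + (-4/5*21*9)*(1/338738) = 53046/(-122401/44016 - 100/92861) - 84/5*9*(1/338738) = 53046/(-11370680861/4087369776) - 756/5*1/338738 = 53046*(-4087369776/11370680861) - 378/846845 = -216818617137696/11370680861 - 378/846845 = -183611766128089534578/9629204233733545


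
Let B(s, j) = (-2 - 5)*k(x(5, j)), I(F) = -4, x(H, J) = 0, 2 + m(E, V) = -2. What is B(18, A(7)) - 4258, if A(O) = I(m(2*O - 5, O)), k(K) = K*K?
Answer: -4258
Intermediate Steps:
m(E, V) = -4 (m(E, V) = -2 - 2 = -4)
k(K) = K²
A(O) = -4
B(s, j) = 0 (B(s, j) = (-2 - 5)*0² = -7*0 = 0)
B(18, A(7)) - 4258 = 0 - 4258 = -4258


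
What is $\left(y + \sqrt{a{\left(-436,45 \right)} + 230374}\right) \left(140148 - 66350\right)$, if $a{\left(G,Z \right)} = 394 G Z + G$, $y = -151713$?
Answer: $-11196115974 + 73798 i \sqrt{7500342} \approx -1.1196 \cdot 10^{10} + 2.0211 \cdot 10^{8} i$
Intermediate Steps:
$a{\left(G,Z \right)} = G + 394 G Z$ ($a{\left(G,Z \right)} = 394 G Z + G = G + 394 G Z$)
$\left(y + \sqrt{a{\left(-436,45 \right)} + 230374}\right) \left(140148 - 66350\right) = \left(-151713 + \sqrt{- 436 \left(1 + 394 \cdot 45\right) + 230374}\right) \left(140148 - 66350\right) = \left(-151713 + \sqrt{- 436 \left(1 + 17730\right) + 230374}\right) 73798 = \left(-151713 + \sqrt{\left(-436\right) 17731 + 230374}\right) 73798 = \left(-151713 + \sqrt{-7730716 + 230374}\right) 73798 = \left(-151713 + \sqrt{-7500342}\right) 73798 = \left(-151713 + i \sqrt{7500342}\right) 73798 = -11196115974 + 73798 i \sqrt{7500342}$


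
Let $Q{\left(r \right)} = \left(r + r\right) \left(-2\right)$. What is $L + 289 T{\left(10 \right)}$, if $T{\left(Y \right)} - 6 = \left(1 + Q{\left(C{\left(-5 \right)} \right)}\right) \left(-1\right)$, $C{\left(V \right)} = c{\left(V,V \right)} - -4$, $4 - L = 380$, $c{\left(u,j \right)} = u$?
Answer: $-87$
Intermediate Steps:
$L = -376$ ($L = 4 - 380 = -376$)
$C{\left(V \right)} = 4 + V$ ($C{\left(V \right)} = V - -4 = V + 4 = 4 + V$)
$Q{\left(r \right)} = - 4 r$ ($Q{\left(r \right)} = 2 r \left(-2\right) = - 4 r$)
$T{\left(Y \right)} = 1$ ($T{\left(Y \right)} = 6 + \left(1 - 4 \left(4 - 5\right)\right) \left(-1\right) = 6 + \left(1 - -4\right) \left(-1\right) = 6 + \left(1 + 4\right) \left(-1\right) = 6 + 5 \left(-1\right) = 6 - 5 = 1$)
$L + 289 T{\left(10 \right)} = -376 + 289 \cdot 1 = -376 + 289 = -87$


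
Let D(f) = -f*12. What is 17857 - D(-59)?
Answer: 17149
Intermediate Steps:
D(f) = -12*f
17857 - D(-59) = 17857 - (-12)*(-59) = 17857 - 1*708 = 17857 - 708 = 17149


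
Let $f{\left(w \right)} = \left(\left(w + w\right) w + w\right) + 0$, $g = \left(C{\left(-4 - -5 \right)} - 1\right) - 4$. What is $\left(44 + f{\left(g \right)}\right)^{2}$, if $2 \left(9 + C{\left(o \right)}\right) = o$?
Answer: $156025$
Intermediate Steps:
$C{\left(o \right)} = -9 + \frac{o}{2}$
$g = - \frac{27}{2}$ ($g = \left(\left(-9 + \frac{-4 - -5}{2}\right) - 1\right) - 4 = \left(\left(-9 + \frac{-4 + 5}{2}\right) - 1\right) - 4 = \left(\left(-9 + \frac{1}{2} \cdot 1\right) - 1\right) - 4 = \left(\left(-9 + \frac{1}{2}\right) - 1\right) - 4 = \left(- \frac{17}{2} - 1\right) - 4 = - \frac{19}{2} - 4 = - \frac{27}{2} \approx -13.5$)
$f{\left(w \right)} = w + 2 w^{2}$ ($f{\left(w \right)} = \left(2 w w + w\right) + 0 = \left(2 w^{2} + w\right) + 0 = \left(w + 2 w^{2}\right) + 0 = w + 2 w^{2}$)
$\left(44 + f{\left(g \right)}\right)^{2} = \left(44 - \frac{27 \left(1 + 2 \left(- \frac{27}{2}\right)\right)}{2}\right)^{2} = \left(44 - \frac{27 \left(1 - 27\right)}{2}\right)^{2} = \left(44 - -351\right)^{2} = \left(44 + 351\right)^{2} = 395^{2} = 156025$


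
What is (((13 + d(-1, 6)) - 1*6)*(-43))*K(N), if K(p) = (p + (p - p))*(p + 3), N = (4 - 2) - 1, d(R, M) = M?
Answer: -2236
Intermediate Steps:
N = 1 (N = 2 - 1 = 1)
K(p) = p*(3 + p) (K(p) = (p + 0)*(3 + p) = p*(3 + p))
(((13 + d(-1, 6)) - 1*6)*(-43))*K(N) = (((13 + 6) - 1*6)*(-43))*(1*(3 + 1)) = ((19 - 6)*(-43))*(1*4) = (13*(-43))*4 = -559*4 = -2236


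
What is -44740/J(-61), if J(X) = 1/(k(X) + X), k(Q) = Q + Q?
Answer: 8187420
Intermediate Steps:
k(Q) = 2*Q
J(X) = 1/(3*X) (J(X) = 1/(2*X + X) = 1/(3*X))
-44740/J(-61) = -44740/((⅓)/(-61)) = -44740/((⅓)*(-1/61)) = -44740/(-1/183) = -44740*(-183) = 8187420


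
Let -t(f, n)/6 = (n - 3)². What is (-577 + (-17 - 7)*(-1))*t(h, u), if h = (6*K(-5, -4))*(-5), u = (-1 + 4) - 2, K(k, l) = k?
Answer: 13272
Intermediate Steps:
u = 1 (u = 3 - 2 = 1)
h = 150 (h = (6*(-5))*(-5) = -30*(-5) = 150)
t(f, n) = -6*(-3 + n)² (t(f, n) = -6*(n - 3)² = -6*(-3 + n)²)
(-577 + (-17 - 7)*(-1))*t(h, u) = (-577 + (-17 - 7)*(-1))*(-6*(-3 + 1)²) = (-577 - 24*(-1))*(-6*(-2)²) = (-577 + 24)*(-6*4) = -553*(-24) = 13272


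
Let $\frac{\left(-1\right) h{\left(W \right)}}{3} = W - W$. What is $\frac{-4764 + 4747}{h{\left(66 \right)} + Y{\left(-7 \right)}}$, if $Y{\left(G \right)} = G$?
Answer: $\frac{17}{7} \approx 2.4286$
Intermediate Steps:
$h{\left(W \right)} = 0$ ($h{\left(W \right)} = - 3 \left(W - W\right) = \left(-3\right) 0 = 0$)
$\frac{-4764 + 4747}{h{\left(66 \right)} + Y{\left(-7 \right)}} = \frac{-4764 + 4747}{0 - 7} = - \frac{17}{-7} = \left(-17\right) \left(- \frac{1}{7}\right) = \frac{17}{7}$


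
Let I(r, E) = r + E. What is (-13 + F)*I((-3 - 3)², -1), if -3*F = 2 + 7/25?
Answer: -2408/5 ≈ -481.60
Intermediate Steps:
F = -19/25 (F = -(2 + 7/25)/3 = -⅓*57/25 = -19/25 ≈ -0.76000)
I(r, E) = E + r
(-13 + F)*I((-3 - 3)², -1) = (-13 - 19/25)*(-1 + (-3 - 3)²) = -344*(-1 + (-6)²)/25 = -344*(-1 + 36)/25 = -344/25*35 = -2408/5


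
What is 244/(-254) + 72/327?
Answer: -10250/13843 ≈ -0.74045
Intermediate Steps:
244/(-254) + 72/327 = 244*(-1/254) + 72*(1/327) = -122/127 + 24/109 = -10250/13843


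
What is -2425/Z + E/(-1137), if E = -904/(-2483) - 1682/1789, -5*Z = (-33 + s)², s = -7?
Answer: 816576817105/107747262272 ≈ 7.5786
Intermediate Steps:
Z = -320 (Z = -(-33 - 7)²/5 = -⅕*(-40)² = -⅕*1600 = -320)
E = -2559150/4442087 (E = -904*(-1/2483) - 1682*1/1789 = 904/2483 - 1682/1789 = -2559150/4442087 ≈ -0.57611)
-2425/Z + E/(-1137) = -2425/(-320) - 2559150/4442087/(-1137) = -2425*(-1/320) - 2559150/4442087*(-1/1137) = 485/64 + 853050/1683550973 = 816576817105/107747262272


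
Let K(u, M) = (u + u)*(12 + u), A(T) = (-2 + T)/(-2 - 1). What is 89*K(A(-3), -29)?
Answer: 36490/9 ≈ 4054.4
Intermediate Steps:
A(T) = ⅔ - T/3 (A(T) = (-2 + T)/(-3) = (-2 + T)*(-⅓) = ⅔ - T/3)
K(u, M) = 2*u*(12 + u) (K(u, M) = (2*u)*(12 + u) = 2*u*(12 + u))
89*K(A(-3), -29) = 89*(2*(⅔ - ⅓*(-3))*(12 + (⅔ - ⅓*(-3)))) = 89*(2*(⅔ + 1)*(12 + (⅔ + 1))) = 89*(2*(5/3)*(12 + 5/3)) = 89*(2*(5/3)*(41/3)) = 89*(410/9) = 36490/9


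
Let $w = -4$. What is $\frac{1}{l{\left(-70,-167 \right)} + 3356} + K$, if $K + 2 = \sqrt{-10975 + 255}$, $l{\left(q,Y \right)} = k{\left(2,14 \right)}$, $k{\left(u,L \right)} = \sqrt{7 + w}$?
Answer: $- \frac{22522110}{11262733} - \frac{\sqrt{3}}{11262733} + 4 i \sqrt{670} \approx -1.9997 + 103.54 i$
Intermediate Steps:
$k{\left(u,L \right)} = \sqrt{3}$ ($k{\left(u,L \right)} = \sqrt{7 - 4} = \sqrt{3}$)
$l{\left(q,Y \right)} = \sqrt{3}$
$K = -2 + 4 i \sqrt{670}$ ($K = -2 + \sqrt{-10975 + 255} = -2 + \sqrt{-10720} = -2 + 4 i \sqrt{670} \approx -2.0 + 103.54 i$)
$\frac{1}{l{\left(-70,-167 \right)} + 3356} + K = \frac{1}{\sqrt{3} + 3356} - \left(2 - 4 i \sqrt{670}\right) = \frac{1}{3356 + \sqrt{3}} - \left(2 - 4 i \sqrt{670}\right) = -2 + \frac{1}{3356 + \sqrt{3}} + 4 i \sqrt{670}$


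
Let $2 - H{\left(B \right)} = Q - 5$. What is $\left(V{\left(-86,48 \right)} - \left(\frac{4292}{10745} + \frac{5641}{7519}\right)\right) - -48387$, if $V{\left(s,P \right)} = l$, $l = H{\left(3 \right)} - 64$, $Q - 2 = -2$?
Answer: $\frac{3904567802057}{80791655} \approx 48329.0$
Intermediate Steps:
$Q = 0$ ($Q = 2 - 2 = 0$)
$H{\left(B \right)} = 7$ ($H{\left(B \right)} = 2 - \left(0 - 5\right) = 2 - -5 = 2 + 5 = 7$)
$l = -57$ ($l = 7 - 64 = -57$)
$V{\left(s,P \right)} = -57$
$\left(V{\left(-86,48 \right)} - \left(\frac{4292}{10745} + \frac{5641}{7519}\right)\right) - -48387 = \left(-57 - \left(\frac{4292}{10745} + \frac{5641}{7519}\right)\right) - -48387 = \left(-57 - \left(4292 \cdot \frac{1}{10745} + 5641 \cdot \frac{1}{7519}\right)\right) + 48387 = \left(-57 - \left(\frac{4292}{10745} + \frac{5641}{7519}\right)\right) + 48387 = \left(-57 - \frac{92884093}{80791655}\right) + 48387 = - \frac{4698008428}{80791655} + 48387 = \frac{3904567802057}{80791655}$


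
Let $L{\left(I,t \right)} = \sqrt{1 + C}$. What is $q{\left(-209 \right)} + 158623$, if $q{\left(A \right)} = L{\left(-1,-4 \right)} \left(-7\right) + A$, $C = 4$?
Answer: $158414 - 7 \sqrt{5} \approx 1.584 \cdot 10^{5}$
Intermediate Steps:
$L{\left(I,t \right)} = \sqrt{5}$ ($L{\left(I,t \right)} = \sqrt{1 + 4} = \sqrt{5}$)
$q{\left(A \right)} = A - 7 \sqrt{5}$ ($q{\left(A \right)} = \sqrt{5} \left(-7\right) + A = - 7 \sqrt{5} + A = A - 7 \sqrt{5}$)
$q{\left(-209 \right)} + 158623 = \left(-209 - 7 \sqrt{5}\right) + 158623 = 158414 - 7 \sqrt{5}$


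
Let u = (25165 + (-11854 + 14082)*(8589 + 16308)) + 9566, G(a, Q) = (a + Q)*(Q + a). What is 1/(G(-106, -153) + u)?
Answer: 1/55572328 ≈ 1.7995e-8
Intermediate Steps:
G(a, Q) = (Q + a)² (G(a, Q) = (Q + a)*(Q + a) = (Q + a)²)
u = 55505247 (u = (25165 + 2228*24897) + 9566 = (25165 + 55470516) + 9566 = 55495681 + 9566 = 55505247)
1/(G(-106, -153) + u) = 1/((-153 - 106)² + 55505247) = 1/((-259)² + 55505247) = 1/(67081 + 55505247) = 1/55572328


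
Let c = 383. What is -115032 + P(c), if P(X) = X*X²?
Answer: 56066855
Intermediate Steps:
P(X) = X³
-115032 + P(c) = -115032 + 383³ = -115032 + 56181887 = 56066855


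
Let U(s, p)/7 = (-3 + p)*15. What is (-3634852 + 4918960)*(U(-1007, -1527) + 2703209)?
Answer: 3264920352372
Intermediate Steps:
U(s, p) = -315 + 105*p (U(s, p) = 7*((-3 + p)*15) = 7*(-45 + 15*p) = -315 + 105*p)
(-3634852 + 4918960)*(U(-1007, -1527) + 2703209) = (-3634852 + 4918960)*((-315 + 105*(-1527)) + 2703209) = 1284108*((-315 - 160335) + 2703209) = 1284108*(-160650 + 2703209) = 1284108*2542559 = 3264920352372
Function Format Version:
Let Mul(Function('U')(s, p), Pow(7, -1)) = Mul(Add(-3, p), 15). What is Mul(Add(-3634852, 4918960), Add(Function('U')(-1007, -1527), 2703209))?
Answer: 3264920352372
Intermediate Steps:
Function('U')(s, p) = Add(-315, Mul(105, p)) (Function('U')(s, p) = Mul(7, Mul(Add(-3, p), 15)) = Mul(7, Add(-45, Mul(15, p))) = Add(-315, Mul(105, p)))
Mul(Add(-3634852, 4918960), Add(Function('U')(-1007, -1527), 2703209)) = Mul(Add(-3634852, 4918960), Add(Add(-315, Mul(105, -1527)), 2703209)) = Mul(1284108, Add(Add(-315, -160335), 2703209)) = Mul(1284108, Add(-160650, 2703209)) = Mul(1284108, 2542559) = 3264920352372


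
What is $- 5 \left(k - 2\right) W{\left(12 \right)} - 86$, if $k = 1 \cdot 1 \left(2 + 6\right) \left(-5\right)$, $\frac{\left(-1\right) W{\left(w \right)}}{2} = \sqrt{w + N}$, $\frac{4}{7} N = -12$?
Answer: $-86 - 1260 i \approx -86.0 - 1260.0 i$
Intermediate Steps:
$N = -21$ ($N = \frac{7}{4} \left(-12\right) = -21$)
$W{\left(w \right)} = - 2 \sqrt{-21 + w}$ ($W{\left(w \right)} = - 2 \sqrt{w - 21} = - 2 \sqrt{-21 + w}$)
$k = -40$ ($k = 1 \cdot 8 \left(-5\right) = 1 \left(-40\right) = -40$)
$- 5 \left(k - 2\right) W{\left(12 \right)} - 86 = - 5 \left(-40 - 2\right) \left(- 2 \sqrt{-21 + 12}\right) - 86 = \left(-5\right) \left(-42\right) \left(- 2 \sqrt{-9}\right) - 86 = 210 \left(- 2 \cdot 3 i\right) - 86 = 210 \left(- 6 i\right) - 86 = - 1260 i - 86 = -86 - 1260 i$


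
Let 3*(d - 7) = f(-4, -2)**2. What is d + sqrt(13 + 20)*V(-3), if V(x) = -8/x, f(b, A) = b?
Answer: 37/3 + 8*sqrt(33)/3 ≈ 27.652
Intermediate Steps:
d = 37/3 (d = 7 + (1/3)*(-4)**2 = 7 + (1/3)*16 = 7 + 16/3 = 37/3 ≈ 12.333)
d + sqrt(13 + 20)*V(-3) = 37/3 + sqrt(13 + 20)*(-8/(-3)) = 37/3 + sqrt(33)*(-8*(-1/3)) = 37/3 + sqrt(33)*(8/3) = 37/3 + 8*sqrt(33)/3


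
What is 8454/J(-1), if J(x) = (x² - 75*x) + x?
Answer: 2818/25 ≈ 112.72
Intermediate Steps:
J(x) = x² - 74*x
8454/J(-1) = 8454/((-(-74 - 1))) = 8454/((-1*(-75))) = 8454/75 = 8454*(1/75) = 2818/25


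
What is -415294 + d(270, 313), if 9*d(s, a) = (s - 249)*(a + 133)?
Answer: -1242760/3 ≈ -4.1425e+5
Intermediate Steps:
d(s, a) = (-249 + s)*(133 + a)/9 (d(s, a) = ((s - 249)*(a + 133))/9 = ((-249 + s)*(133 + a))/9 = (-249 + s)*(133 + a)/9)
-415294 + d(270, 313) = -415294 + (-11039/3 - 83/3*313 + (133/9)*270 + (1/9)*313*270) = -415294 + (-11039/3 - 25979/3 + 3990 + 9390) = -415294 + 3122/3 = -1242760/3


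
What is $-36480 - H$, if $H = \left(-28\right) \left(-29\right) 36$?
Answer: $-65712$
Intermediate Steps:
$H = 29232$ ($H = 812 \cdot 36 = 29232$)
$-36480 - H = -36480 - 29232 = -65712$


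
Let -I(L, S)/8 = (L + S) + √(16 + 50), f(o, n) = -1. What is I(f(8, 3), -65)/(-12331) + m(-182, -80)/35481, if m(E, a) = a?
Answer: -1792768/39774201 + 8*√66/12331 ≈ -0.039803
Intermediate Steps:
I(L, S) = -8*L - 8*S - 8*√66 (I(L, S) = -8*((L + S) + √(16 + 50)) = -8*((L + S) + √66) = -8*(L + S + √66) = -8*L - 8*S - 8*√66)
I(f(8, 3), -65)/(-12331) + m(-182, -80)/35481 = (-8*(-1) - 8*(-65) - 8*√66)/(-12331) - 80/35481 = (8 + 520 - 8*√66)*(-1/12331) - 80*1/35481 = (528 - 8*√66)*(-1/12331) - 80/35481 = (-48/1121 + 8*√66/12331) - 80/35481 = -1792768/39774201 + 8*√66/12331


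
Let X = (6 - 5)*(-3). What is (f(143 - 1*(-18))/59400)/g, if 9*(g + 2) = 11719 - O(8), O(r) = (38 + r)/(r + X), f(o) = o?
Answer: 161/77165880 ≈ 2.0864e-6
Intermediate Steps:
X = -3 (X = 1*(-3) = -3)
O(r) = (38 + r)/(-3 + r) (O(r) = (38 + r)/(r - 3) = (38 + r)/(-3 + r))
g = 58459/45 (g = -2 + (11719 - (38 + 8)/(-3 + 8))/9 = -2 + (11719 - 46/5)/9 = -2 + (⅑)*(58549/5) = -2 + 58549/45 = 58459/45 ≈ 1299.1)
(f(143 - 1*(-18))/59400)/g = ((143 - 1*(-18))/59400)/(58459/45) = ((143 + 18)*(1/59400))*(45/58459) = (161*(1/59400))*(45/58459) = (161/59400)*(45/58459) = 161/77165880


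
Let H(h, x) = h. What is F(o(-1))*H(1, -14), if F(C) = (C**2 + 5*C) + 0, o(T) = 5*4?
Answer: 500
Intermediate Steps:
o(T) = 20
F(C) = C**2 + 5*C
F(o(-1))*H(1, -14) = (20*(5 + 20))*1 = (20*25)*1 = 500*1 = 500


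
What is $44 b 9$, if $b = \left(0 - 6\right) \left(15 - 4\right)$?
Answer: $-26136$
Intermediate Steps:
$b = -66$ ($b = \left(-6\right) 11 = -66$)
$44 b 9 = 44 \left(-66\right) 9 = \left(-2904\right) 9 = -26136$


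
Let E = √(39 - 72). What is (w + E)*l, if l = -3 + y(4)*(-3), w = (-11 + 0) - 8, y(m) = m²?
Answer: 969 - 51*I*√33 ≈ 969.0 - 292.97*I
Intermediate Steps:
E = I*√33 (E = √(-33) = I*√33 ≈ 5.7446*I)
w = -19 (w = -11 - 8 = -19)
l = -51 (l = -3 + 4²*(-3) = -3 + 16*(-3) = -3 - 48 = -51)
(w + E)*l = (-19 + I*√33)*(-51) = 969 - 51*I*√33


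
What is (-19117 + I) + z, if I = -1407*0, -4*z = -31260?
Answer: -11302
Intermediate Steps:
z = 7815 (z = -¼*(-31260) = 7815)
I = 0
(-19117 + I) + z = (-19117 + 0) + 7815 = -19117 + 7815 = -11302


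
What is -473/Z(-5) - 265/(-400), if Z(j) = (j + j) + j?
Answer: 7727/240 ≈ 32.196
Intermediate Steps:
Z(j) = 3*j (Z(j) = 2*j + j = 3*j)
-473/Z(-5) - 265/(-400) = -473/(3*(-5)) - 265/(-400) = -473/(-15) - 265*(-1/400) = -473*(-1/15) + 53/80 = 473/15 + 53/80 = 7727/240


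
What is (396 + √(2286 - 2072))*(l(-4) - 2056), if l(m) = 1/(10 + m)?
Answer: -814110 - 12335*√214/6 ≈ -8.4418e+5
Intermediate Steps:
(396 + √(2286 - 2072))*(l(-4) - 2056) = (396 + √(2286 - 2072))*(1/(10 - 4) - 2056) = (396 + √214)*(1/6 - 2056) = (396 + √214)*(⅙ - 2056) = (396 + √214)*(-12335/6) = -814110 - 12335*√214/6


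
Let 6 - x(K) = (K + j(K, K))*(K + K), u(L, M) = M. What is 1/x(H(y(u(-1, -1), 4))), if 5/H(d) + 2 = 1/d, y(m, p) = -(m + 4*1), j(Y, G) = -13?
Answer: -49/2886 ≈ -0.016979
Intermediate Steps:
y(m, p) = -4 - m (y(m, p) = -(m + 4) = -(4 + m) = -4 - m)
H(d) = 5/(-2 + 1/d)
x(K) = 6 - 2*K*(-13 + K) (x(K) = 6 - (K - 13)*(K + K) = 6 - (-13 + K)*2*K = 6 - 2*K*(-13 + K))
1/x(H(y(u(-1, -1), 4))) = 1/(6 - 2*25*(-4 - 1*(-1))**2/(-1 + 2*(-4 - 1*(-1)))**2 + 26*(-5*(-4 - 1*(-1))/(-1 + 2*(-4 - 1*(-1))))) = 1/(6 - 2*25*(-4 + 1)**2/(-1 + 2*(-4 + 1))**2 + 26*(-5*(-4 + 1)/(-1 + 2*(-4 + 1)))) = 1/(6 - 2*225/(-1 + 2*(-3))**2 + 26*(-5*(-3)/(-1 + 2*(-3)))) = 1/(6 - 2*225/(-1 - 6)**2 + 26*(-5*(-3)/(-1 - 6))) = 1/(6 - 2*(-5*(-3)/(-7))**2 + 26*(-5*(-3)/(-7))) = 1/(6 - 2*(-5*(-3)*(-1/7))**2 + 26*(-5*(-3)*(-1/7))) = 1/(6 - 2*(-15/7)**2 + 26*(-15/7)) = 1/(6 - 2*225/49 - 390/7) = 1/(6 - 450/49 - 390/7) = 1/(-2886/49) = -49/2886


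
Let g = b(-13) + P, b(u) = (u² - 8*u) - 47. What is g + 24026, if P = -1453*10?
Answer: 9722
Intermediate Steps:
P = -14530
b(u) = -47 + u² - 8*u
g = -14304 (g = (-47 + (-13)² - 8*(-13)) - 14530 = (-47 + 169 + 104) - 14530 = 226 - 14530 = -14304)
g + 24026 = -14304 + 24026 = 9722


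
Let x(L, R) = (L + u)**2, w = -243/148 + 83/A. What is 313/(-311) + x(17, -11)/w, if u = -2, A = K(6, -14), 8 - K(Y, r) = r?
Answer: 112833503/1078859 ≈ 104.59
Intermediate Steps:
K(Y, r) = 8 - r
A = 22 (A = 8 - 1*(-14) = 8 + 14 = 22)
w = 3469/1628 (w = -243/148 + 83/22 = 3469/1628 ≈ 2.1308)
x(L, R) = (-2 + L)**2 (x(L, R) = (L - 2)**2 = (-2 + L)**2)
313/(-311) + x(17, -11)/w = 313/(-311) + (-2 + 17)**2/(3469/1628) = 313*(-1/311) + 15**2*(1628/3469) = -313/311 + 225*(1628/3469) = -313/311 + 366300/3469 = 112833503/1078859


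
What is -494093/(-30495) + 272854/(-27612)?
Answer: 887035531/140337990 ≈ 6.3207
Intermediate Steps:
-494093/(-30495) + 272854/(-27612) = -494093*(-1/30495) + 272854*(-1/27612) = 494093/30495 - 136427/13806 = 887035531/140337990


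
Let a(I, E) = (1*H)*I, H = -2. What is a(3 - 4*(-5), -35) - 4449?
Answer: -4495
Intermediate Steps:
a(I, E) = -2*I (a(I, E) = (1*(-2))*I = -2*I)
a(3 - 4*(-5), -35) - 4449 = -2*(3 - 4*(-5)) - 4449 = -2*(3 + 20) - 4449 = -2*23 - 4449 = -46 - 4449 = -4495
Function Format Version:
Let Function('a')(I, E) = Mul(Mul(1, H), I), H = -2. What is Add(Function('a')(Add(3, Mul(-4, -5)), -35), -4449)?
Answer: -4495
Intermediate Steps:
Function('a')(I, E) = Mul(-2, I) (Function('a')(I, E) = Mul(Mul(1, -2), I) = Mul(-2, I))
Add(Function('a')(Add(3, Mul(-4, -5)), -35), -4449) = Add(Mul(-2, Add(3, Mul(-4, -5))), -4449) = Add(Mul(-2, Add(3, 20)), -4449) = Add(Mul(-2, 23), -4449) = Add(-46, -4449) = -4495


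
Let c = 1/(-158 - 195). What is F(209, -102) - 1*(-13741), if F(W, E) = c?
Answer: 4850572/353 ≈ 13741.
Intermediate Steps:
c = -1/353 (c = 1/(-353) = -1/353 ≈ -0.0028329)
F(W, E) = -1/353
F(209, -102) - 1*(-13741) = -1/353 - 1*(-13741) = -1/353 + 13741 = 4850572/353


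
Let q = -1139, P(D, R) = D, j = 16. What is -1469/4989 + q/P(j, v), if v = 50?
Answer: -5705975/79824 ≈ -71.482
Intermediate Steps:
-1469/4989 + q/P(j, v) = -1469/4989 - 1139/16 = -5705975/79824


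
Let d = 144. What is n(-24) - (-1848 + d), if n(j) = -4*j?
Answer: 1800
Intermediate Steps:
n(-24) - (-1848 + d) = -4*(-24) - (-1848 + 144) = 96 - 1*(-1704) = 96 + 1704 = 1800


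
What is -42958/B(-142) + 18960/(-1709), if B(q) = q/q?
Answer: -73434182/1709 ≈ -42969.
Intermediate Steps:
B(q) = 1
-42958/B(-142) + 18960/(-1709) = -42958/1 + 18960/(-1709) = -42958*1 + 18960*(-1/1709) = -42958 - 18960/1709 = -73434182/1709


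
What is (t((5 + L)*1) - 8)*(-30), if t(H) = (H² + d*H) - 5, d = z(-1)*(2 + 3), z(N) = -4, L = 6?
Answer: 3360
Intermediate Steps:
d = -20 (d = -4*(2 + 3) = -4*5 = -20)
t(H) = -5 + H² - 20*H (t(H) = (H² - 20*H) - 5 = -5 + H² - 20*H)
(t((5 + L)*1) - 8)*(-30) = ((-5 + ((5 + 6)*1)² - 20*(5 + 6)) - 8)*(-30) = ((-5 + (11*1)² - 220) - 8)*(-30) = ((-5 + 11² - 20*11) - 8)*(-30) = ((-5 + 121 - 220) - 8)*(-30) = (-104 - 8)*(-30) = -112*(-30) = 3360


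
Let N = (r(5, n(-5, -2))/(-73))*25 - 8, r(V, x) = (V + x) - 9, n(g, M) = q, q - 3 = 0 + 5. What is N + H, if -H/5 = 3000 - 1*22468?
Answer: 7105136/73 ≈ 97331.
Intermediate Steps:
q = 8 (q = 3 + (0 + 5) = 3 + 5 = 8)
n(g, M) = 8
H = 97340 (H = -5*(3000 - 1*22468) = -5*(3000 - 22468) = -5*(-19468) = 97340)
r(V, x) = -9 + V + x
N = -684/73 (N = ((-9 + 5 + 8)/(-73))*25 - 8 = (4*(-1/73))*25 - 8 = -4/73*25 - 8 = -100/73 - 8 = -684/73 ≈ -9.3699)
N + H = -684/73 + 97340 = 7105136/73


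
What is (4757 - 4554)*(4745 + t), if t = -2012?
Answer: 554799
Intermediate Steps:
(4757 - 4554)*(4745 + t) = (4757 - 4554)*(4745 - 2012) = 203*2733 = 554799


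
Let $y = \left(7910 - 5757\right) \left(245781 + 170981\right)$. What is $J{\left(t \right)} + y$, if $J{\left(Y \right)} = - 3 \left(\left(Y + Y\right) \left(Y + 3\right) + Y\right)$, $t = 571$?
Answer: $895320349$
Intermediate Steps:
$J{\left(Y \right)} = - 3 Y - 6 Y \left(3 + Y\right)$ ($J{\left(Y \right)} = - 3 \left(2 Y \left(3 + Y\right) + Y\right) = - 3 \left(Y + 2 Y \left(3 + Y\right)\right) = - 3 Y - 6 Y \left(3 + Y\right)$)
$y = 897288586$ ($y = 2153 \cdot 416762 = 897288586$)
$J{\left(t \right)} + y = \left(-3\right) 571 \left(7 + 2 \cdot 571\right) + 897288586 = \left(-3\right) 571 \left(7 + 1142\right) + 897288586 = \left(-3\right) 571 \cdot 1149 + 897288586 = -1968237 + 897288586 = 895320349$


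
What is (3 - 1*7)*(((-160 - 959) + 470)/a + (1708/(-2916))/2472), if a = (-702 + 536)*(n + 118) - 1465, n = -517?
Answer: 1197211475/29179859418 ≈ 0.041029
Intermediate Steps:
a = 64769 (a = (-702 + 536)*(-517 + 118) - 1465 = -166*(-399) - 1465 = 66234 - 1465 = 64769)
(3 - 1*7)*(((-160 - 959) + 470)/a + (1708/(-2916))/2472) = (3 - 1*7)*(((-160 - 959) + 470)/64769 + (1708/(-2916))/2472) = (3 - 7)*((-1119 + 470)*(1/64769) + (1708*(-1/2916))*(1/2472)) = -4*(-649*1/64769 - 427/729*1/2472) = -4*(-649/64769 - 427/1802088) = -4*(-1197211475/116719437672) = 1197211475/29179859418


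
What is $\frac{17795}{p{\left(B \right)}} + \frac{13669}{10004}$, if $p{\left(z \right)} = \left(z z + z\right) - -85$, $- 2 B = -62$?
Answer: $\frac{192742693}{10774308} \approx 17.889$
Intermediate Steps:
$B = 31$ ($B = \left(- \frac{1}{2}\right) \left(-62\right) = 31$)
$p{\left(z \right)} = 85 + z + z^{2}$ ($p{\left(z \right)} = \left(z^{2} + z\right) + 85 = \left(z + z^{2}\right) + 85 = 85 + z + z^{2}$)
$\frac{17795}{p{\left(B \right)}} + \frac{13669}{10004} = \frac{17795}{85 + 31 + 31^{2}} + \frac{13669}{10004} = \frac{17795}{85 + 31 + 961} + 13669 \cdot \frac{1}{10004} = \frac{17795}{1077} + \frac{13669}{10004} = \frac{192742693}{10774308}$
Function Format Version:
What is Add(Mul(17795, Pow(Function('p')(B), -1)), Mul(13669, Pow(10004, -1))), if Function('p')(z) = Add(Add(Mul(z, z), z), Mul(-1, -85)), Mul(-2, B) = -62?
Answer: Rational(192742693, 10774308) ≈ 17.889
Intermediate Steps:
B = 31 (B = Mul(Rational(-1, 2), -62) = 31)
Function('p')(z) = Add(85, z, Pow(z, 2)) (Function('p')(z) = Add(Add(Pow(z, 2), z), 85) = Add(Add(z, Pow(z, 2)), 85) = Add(85, z, Pow(z, 2)))
Add(Mul(17795, Pow(Function('p')(B), -1)), Mul(13669, Pow(10004, -1))) = Add(Mul(17795, Pow(Add(85, 31, Pow(31, 2)), -1)), Mul(13669, Pow(10004, -1))) = Add(Mul(17795, Pow(Add(85, 31, 961), -1)), Mul(13669, Rational(1, 10004))) = Add(Mul(17795, Pow(1077, -1)), Rational(13669, 10004)) = Add(Mul(17795, Rational(1, 1077)), Rational(13669, 10004)) = Add(Rational(17795, 1077), Rational(13669, 10004)) = Rational(192742693, 10774308)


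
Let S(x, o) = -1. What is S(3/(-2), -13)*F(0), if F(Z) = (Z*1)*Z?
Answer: 0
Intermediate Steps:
F(Z) = Z² (F(Z) = Z*Z = Z²)
S(3/(-2), -13)*F(0) = -1*0² = -1*0 = 0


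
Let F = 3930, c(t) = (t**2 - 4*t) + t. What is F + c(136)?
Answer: 22018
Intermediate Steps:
c(t) = t**2 - 3*t
F + c(136) = 3930 + 136*(-3 + 136) = 3930 + 136*133 = 3930 + 18088 = 22018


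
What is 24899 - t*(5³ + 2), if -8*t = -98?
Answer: 93373/4 ≈ 23343.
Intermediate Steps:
t = 49/4 (t = -⅛*(-98) = 49/4 ≈ 12.250)
24899 - t*(5³ + 2) = 24899 - 49*(5³ + 2)/4 = 24899 - 49*(125 + 2)/4 = 24899 - 49*127/4 = 24899 - 1*6223/4 = 24899 - 6223/4 = 93373/4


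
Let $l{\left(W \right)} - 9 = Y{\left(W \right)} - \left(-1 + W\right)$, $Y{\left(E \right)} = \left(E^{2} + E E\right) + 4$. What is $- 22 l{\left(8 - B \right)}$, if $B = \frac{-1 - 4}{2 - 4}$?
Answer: $-1518$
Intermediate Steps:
$Y{\left(E \right)} = 4 + 2 E^{2}$ ($Y{\left(E \right)} = \left(E^{2} + E^{2}\right) + 4 = 2 E^{2} + 4 = 4 + 2 E^{2}$)
$B = \frac{5}{2}$ ($B = - \frac{5}{-2} = \left(-5\right) \left(- \frac{1}{2}\right) = \frac{5}{2} \approx 2.5$)
$l{\left(W \right)} = 14 - W + 2 W^{2}$ ($l{\left(W \right)} = 9 - \left(-5 + W - 2 W^{2}\right) = 9 + \left(5 - W + 2 W^{2}\right) = 14 - W + 2 W^{2}$)
$- 22 l{\left(8 - B \right)} = - 22 \left(14 - \left(8 - \frac{5}{2}\right) + 2 \left(8 - \frac{5}{2}\right)^{2}\right) = - 22 \left(14 - \frac{11}{2} + 2 \left(\frac{11}{2}\right)^{2}\right) = - 22 \left(14 - \frac{11}{2} + 2 \cdot \frac{121}{4}\right) = - 22 \left(14 - \frac{11}{2} + \frac{121}{2}\right) = \left(-22\right) 69 = -1518$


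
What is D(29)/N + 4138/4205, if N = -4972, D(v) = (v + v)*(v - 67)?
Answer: 7460489/5226815 ≈ 1.4273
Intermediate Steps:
D(v) = 2*v*(-67 + v) (D(v) = (2*v)*(-67 + v) = 2*v*(-67 + v))
D(29)/N + 4138/4205 = (2*29*(-67 + 29))/(-4972) + 4138/4205 = (2*29*(-38))*(-1/4972) + 4138*(1/4205) = -2204*(-1/4972) + 4138/4205 = 551/1243 + 4138/4205 = 7460489/5226815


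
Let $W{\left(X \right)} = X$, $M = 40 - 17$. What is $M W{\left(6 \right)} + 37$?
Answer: $175$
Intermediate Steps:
$M = 23$ ($M = 40 - 17 = 23$)
$M W{\left(6 \right)} + 37 = 23 \cdot 6 + 37 = 138 + 37 = 175$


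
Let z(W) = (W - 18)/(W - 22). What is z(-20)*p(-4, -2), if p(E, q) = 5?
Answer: 95/21 ≈ 4.5238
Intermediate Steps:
z(W) = (-18 + W)/(-22 + W)
z(-20)*p(-4, -2) = ((-18 - 20)/(-22 - 20))*5 = (-38/(-42))*5 = -1/42*(-38)*5 = (19/21)*5 = 95/21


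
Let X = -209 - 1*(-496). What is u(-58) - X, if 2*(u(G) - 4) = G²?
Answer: 1399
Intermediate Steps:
u(G) = 4 + G²/2
X = 287 (X = -209 + 496 = 287)
u(-58) - X = (4 + (½)*(-58)²) - 1*287 = (4 + (½)*3364) - 287 = (4 + 1682) - 287 = 1686 - 287 = 1399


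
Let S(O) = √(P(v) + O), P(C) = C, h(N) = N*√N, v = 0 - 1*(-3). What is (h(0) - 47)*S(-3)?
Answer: 0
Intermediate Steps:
v = 3 (v = 0 + 3 = 3)
h(N) = N^(3/2)
S(O) = √(3 + O)
(h(0) - 47)*S(-3) = (0^(3/2) - 47)*√(3 - 3) = (0 - 47)*√0 = -47*0 = 0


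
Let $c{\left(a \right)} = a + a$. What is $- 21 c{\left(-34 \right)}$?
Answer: $1428$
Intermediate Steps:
$c{\left(a \right)} = 2 a$
$- 21 c{\left(-34 \right)} = - 21 \cdot 2 \left(-34\right) = \left(-21\right) \left(-68\right) = 1428$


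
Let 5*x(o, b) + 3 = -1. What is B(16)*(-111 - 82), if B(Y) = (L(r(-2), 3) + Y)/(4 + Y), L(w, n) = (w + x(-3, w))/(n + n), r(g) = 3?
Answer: -94763/600 ≈ -157.94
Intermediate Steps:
x(o, b) = -⅘ (x(o, b) = -⅗ + (⅕)*(-1) = -⅗ - ⅕ = -⅘)
L(w, n) = (-⅘ + w)/(2*n) (L(w, n) = (w - ⅘)/(n + n) = (-⅘ + w)/((2*n)) = (-⅘ + w)*(1/(2*n)) = (-⅘ + w)/(2*n))
B(Y) = (11/30 + Y)/(4 + Y) (B(Y) = ((⅒)*(-4 + 5*3)/3 + Y)/(4 + Y) = ((⅒)*(⅓)*(-4 + 15) + Y)/(4 + Y) = ((⅒)*(⅓)*11 + Y)/(4 + Y) = (11/30 + Y)/(4 + Y))
B(16)*(-111 - 82) = ((11/30 + 16)/(4 + 16))*(-111 - 82) = ((491/30)/20)*(-193) = ((1/20)*(491/30))*(-193) = (491/600)*(-193) = -94763/600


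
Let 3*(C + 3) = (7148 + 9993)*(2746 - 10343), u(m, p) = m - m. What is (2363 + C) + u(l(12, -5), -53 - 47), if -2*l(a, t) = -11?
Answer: -130213097/3 ≈ -4.3404e+7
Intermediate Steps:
l(a, t) = 11/2 (l(a, t) = -½*(-11) = 11/2)
u(m, p) = 0
C = -130220186/3 (C = -3 + ((7148 + 9993)*(2746 - 10343))/3 = -3 + (17141*(-7597))/3 = -3 + (⅓)*(-130220177) = -3 - 130220177/3 = -130220186/3 ≈ -4.3407e+7)
(2363 + C) + u(l(12, -5), -53 - 47) = (2363 - 130220186/3) + 0 = -130213097/3 + 0 = -130213097/3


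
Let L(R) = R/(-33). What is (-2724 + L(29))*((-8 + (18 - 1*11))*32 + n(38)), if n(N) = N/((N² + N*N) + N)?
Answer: 73825141/847 ≈ 87161.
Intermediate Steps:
L(R) = -R/33 (L(R) = R*(-1/33) = -R/33)
n(N) = N/(N + 2*N²) (n(N) = N/((N² + N²) + N) = N/(2*N² + N) = N/(N + 2*N²))
(-2724 + L(29))*((-8 + (18 - 1*11))*32 + n(38)) = (-2724 - 1/33*29)*((-8 + (18 - 1*11))*32 + 1/(1 + 2*38)) = (-2724 - 29/33)*((-8 + (18 - 11))*32 + 1/(1 + 76)) = -89921*((-8 + 7)*32 + 1/77)/33 = -89921*(-1*32 + 1/77)/33 = -89921*(-32 + 1/77)/33 = -89921/33*(-2463/77) = 73825141/847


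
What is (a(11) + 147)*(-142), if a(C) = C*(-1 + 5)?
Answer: -27122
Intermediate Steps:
a(C) = 4*C (a(C) = C*4 = 4*C)
(a(11) + 147)*(-142) = (4*11 + 147)*(-142) = (44 + 147)*(-142) = 191*(-142) = -27122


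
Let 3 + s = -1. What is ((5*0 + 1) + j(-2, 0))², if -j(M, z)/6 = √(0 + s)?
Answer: (1 - 12*I)² ≈ -143.0 - 24.0*I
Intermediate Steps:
s = -4 (s = -3 - 1 = -4)
j(M, z) = -12*I (j(M, z) = -6*√(0 - 4) = -12*I)
((5*0 + 1) + j(-2, 0))² = ((5*0 + 1) - 12*I)² = ((0 + 1) - 12*I)² = (1 - 12*I)²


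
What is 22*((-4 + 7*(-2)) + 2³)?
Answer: -220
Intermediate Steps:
22*((-4 + 7*(-2)) + 2³) = 22*((-4 - 14) + 8) = 22*(-18 + 8) = 22*(-10) = -220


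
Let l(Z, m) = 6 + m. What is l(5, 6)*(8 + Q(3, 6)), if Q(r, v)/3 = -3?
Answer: -12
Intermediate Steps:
Q(r, v) = -9 (Q(r, v) = 3*(-3) = -9)
l(5, 6)*(8 + Q(3, 6)) = (6 + 6)*(8 - 9) = 12*(-1) = -12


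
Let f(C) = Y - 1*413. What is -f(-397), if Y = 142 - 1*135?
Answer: 406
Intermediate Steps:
Y = 7 (Y = 142 - 135 = 7)
f(C) = -406 (f(C) = 7 - 1*413 = 7 - 413 = -406)
-f(-397) = -1*(-406) = 406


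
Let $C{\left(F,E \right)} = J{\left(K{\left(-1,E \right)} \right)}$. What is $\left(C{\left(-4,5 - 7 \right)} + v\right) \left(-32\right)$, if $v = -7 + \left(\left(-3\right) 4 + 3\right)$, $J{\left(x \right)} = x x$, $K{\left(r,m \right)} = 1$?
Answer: $480$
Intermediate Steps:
$J{\left(x \right)} = x^{2}$
$C{\left(F,E \right)} = 1$ ($C{\left(F,E \right)} = 1^{2} = 1$)
$v = -16$ ($v = -7 + \left(-12 + 3\right) = -7 - 9 = -16$)
$\left(C{\left(-4,5 - 7 \right)} + v\right) \left(-32\right) = \left(1 - 16\right) \left(-32\right) = \left(-15\right) \left(-32\right) = 480$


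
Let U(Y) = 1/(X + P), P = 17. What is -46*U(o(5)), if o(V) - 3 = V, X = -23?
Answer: 23/3 ≈ 7.6667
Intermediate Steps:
o(V) = 3 + V
U(Y) = -⅙ (U(Y) = 1/(-23 + 17) = 1/(-6) = -⅙)
-46*U(o(5)) = -46*(-⅙) = 23/3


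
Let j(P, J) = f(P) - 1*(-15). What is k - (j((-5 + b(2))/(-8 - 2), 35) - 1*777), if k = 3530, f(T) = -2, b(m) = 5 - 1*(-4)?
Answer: 4294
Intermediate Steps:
b(m) = 9 (b(m) = 5 + 4 = 9)
j(P, J) = 13 (j(P, J) = -2 - 1*(-15) = -2 + 15 = 13)
k - (j((-5 + b(2))/(-8 - 2), 35) - 1*777) = 3530 - (13 - 1*777) = 3530 - (13 - 777) = 3530 - 1*(-764) = 3530 + 764 = 4294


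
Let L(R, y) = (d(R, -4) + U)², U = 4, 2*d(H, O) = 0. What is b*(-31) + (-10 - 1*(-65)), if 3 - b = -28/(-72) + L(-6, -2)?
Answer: 8461/18 ≈ 470.06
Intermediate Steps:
d(H, O) = 0 (d(H, O) = (½)*0 = 0)
L(R, y) = 16 (L(R, y) = (0 + 4)² = 4² = 16)
b = -241/18 (b = 3 - (-28/(-72) + 16) = 3 - (-28*(-1/72) + 16) = 3 - (7/18 + 16) = 3 - 1*295/18 = 3 - 295/18 = -241/18 ≈ -13.389)
b*(-31) + (-10 - 1*(-65)) = -241/18*(-31) + (-10 - 1*(-65)) = 7471/18 + (-10 + 65) = 7471/18 + 55 = 8461/18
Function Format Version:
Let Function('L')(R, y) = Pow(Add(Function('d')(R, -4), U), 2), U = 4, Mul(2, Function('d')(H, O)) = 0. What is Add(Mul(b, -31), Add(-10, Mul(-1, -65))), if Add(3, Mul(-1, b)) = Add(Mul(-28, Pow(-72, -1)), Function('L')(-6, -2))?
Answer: Rational(8461, 18) ≈ 470.06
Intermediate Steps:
Function('d')(H, O) = 0 (Function('d')(H, O) = Mul(Rational(1, 2), 0) = 0)
Function('L')(R, y) = 16 (Function('L')(R, y) = Pow(Add(0, 4), 2) = Pow(4, 2) = 16)
b = Rational(-241, 18) (b = Add(3, Mul(-1, Add(Mul(-28, Pow(-72, -1)), 16))) = Add(3, Mul(-1, Add(Mul(-28, Rational(-1, 72)), 16))) = Add(3, Mul(-1, Add(Rational(7, 18), 16))) = Add(3, Mul(-1, Rational(295, 18))) = Add(3, Rational(-295, 18)) = Rational(-241, 18) ≈ -13.389)
Add(Mul(b, -31), Add(-10, Mul(-1, -65))) = Add(Mul(Rational(-241, 18), -31), Add(-10, Mul(-1, -65))) = Add(Rational(7471, 18), Add(-10, 65)) = Add(Rational(7471, 18), 55) = Rational(8461, 18)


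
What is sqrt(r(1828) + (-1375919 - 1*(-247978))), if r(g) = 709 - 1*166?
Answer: I*sqrt(1127398) ≈ 1061.8*I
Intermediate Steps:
r(g) = 543 (r(g) = 709 - 166 = 543)
sqrt(r(1828) + (-1375919 - 1*(-247978))) = sqrt(543 + (-1375919 - 1*(-247978))) = sqrt(543 + (-1375919 + 247978)) = sqrt(543 - 1127941) = sqrt(-1127398) = I*sqrt(1127398)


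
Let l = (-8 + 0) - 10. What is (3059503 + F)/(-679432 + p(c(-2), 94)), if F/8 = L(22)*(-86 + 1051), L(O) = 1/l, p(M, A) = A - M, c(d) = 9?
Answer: -27531667/6114123 ≈ -4.5030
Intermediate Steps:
l = -18 (l = -8 - 10 = -18)
L(O) = -1/18 (L(O) = 1/(-18) = -1/18)
F = -3860/9 (F = 8*(-(-86 + 1051)/18) = 8*(-1/18*965) = 8*(-965/18) = -3860/9 ≈ -428.89)
(3059503 + F)/(-679432 + p(c(-2), 94)) = (3059503 - 3860/9)/(-679432 + (94 - 1*9)) = 27531667/(9*(-679432 + (94 - 9))) = 27531667/(9*(-679432 + 85)) = (27531667/9)/(-679347) = (27531667/9)*(-1/679347) = -27531667/6114123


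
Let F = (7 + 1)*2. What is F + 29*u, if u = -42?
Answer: -1202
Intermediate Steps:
F = 16 (F = 8*2 = 16)
F + 29*u = 16 + 29*(-42) = 16 - 1218 = -1202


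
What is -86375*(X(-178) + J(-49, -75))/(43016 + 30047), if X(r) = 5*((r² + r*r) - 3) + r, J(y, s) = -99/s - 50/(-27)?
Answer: -738467782030/1972701 ≈ -3.7434e+5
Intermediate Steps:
J(y, s) = 50/27 - 99/s (J(y, s) = -99/s - 50*(-1/27) = -99/s + 50/27 = 50/27 - 99/s)
X(r) = -15 + r + 10*r² (X(r) = 5*((r² + r²) - 3) + r = 5*(2*r² - 3) + r = 5*(-3 + 2*r²) + r = (-15 + 10*r²) + r = -15 + r + 10*r²)
-86375*(X(-178) + J(-49, -75))/(43016 + 30047) = -86375*((-15 - 178 + 10*(-178)²) + (50/27 - 99/(-75)))/(43016 + 30047) = -86375/(73063/((-15 - 178 + 10*31684) + (50/27 - 99*(-1/75)))) = -86375/(73063/((-15 - 178 + 316840) + (50/27 + 33/25))) = -86375/(73063/(316647 + 2141/675)) = -86375/(73063/(213738866/675)) = -86375/(73063*(675/213738866)) = -86375/49317525/213738866 = -86375*213738866/49317525 = -738467782030/1972701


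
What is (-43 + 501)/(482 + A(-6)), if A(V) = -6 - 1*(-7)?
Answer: 458/483 ≈ 0.94824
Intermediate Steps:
A(V) = 1 (A(V) = -6 + 7 = 1)
(-43 + 501)/(482 + A(-6)) = (-43 + 501)/(482 + 1) = 458/483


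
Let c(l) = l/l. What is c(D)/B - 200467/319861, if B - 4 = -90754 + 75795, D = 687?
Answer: -2998303846/4783521255 ≈ -0.62680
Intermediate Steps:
B = -14955 (B = 4 + (-90754 + 75795) = 4 - 14959 = -14955)
c(l) = 1
c(D)/B - 200467/319861 = 1/(-14955) - 200467/319861 = 1*(-1/14955) - 200467*1/319861 = -1/14955 - 200467/319861 = -2998303846/4783521255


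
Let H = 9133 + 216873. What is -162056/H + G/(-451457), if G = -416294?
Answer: 10461813086/51015995371 ≈ 0.20507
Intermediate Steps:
H = 226006
-162056/H + G/(-451457) = -162056/226006 - 416294/(-451457) = -162056*1/226006 - 416294*(-1/451457) = -81028/113003 + 416294/451457 = 10461813086/51015995371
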